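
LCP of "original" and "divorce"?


Word 1: "original"
Word 2: "divorce"
Comparing from start:
  Pos 0: 'o' != 'd' (stop)
LCP = "" (length 0)


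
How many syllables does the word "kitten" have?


Word: "kitten"
Syllable breakdown: kit / ten
Counting: 2 parts
= 2 syllables


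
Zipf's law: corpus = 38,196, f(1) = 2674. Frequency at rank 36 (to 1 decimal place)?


Zipf's law: f(r) = f(1) / r
f(1) = 2674
f(36) = 2674 / 36
= 74.3 occurrences


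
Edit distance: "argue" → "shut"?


Word 1: "argue" (length 5)
Word 2: "shut" (length 4)
One optimal edit sequence (insert/delete/substitute each cost 1):
  1. delete 'a'  (+1)
  2. substitute 'r' -> 's'  (+1)
  3. substitute 'g' -> 'h'  (+1)
  4. keep 'u'
  5. substitute 'e' -> 't'  (+1)
Total edit operations: 4
Edit distance = 4


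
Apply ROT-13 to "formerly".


Word: "formerly"
Shift: 13
Each letter → (letter + shift) mod 26:
  'f' (5) + 13 = 18 → 's'
  'o' (14) + 13 = 1 → 'b'
  'r' (17) + 13 = 4 → 'e'
  'm' (12) + 13 = 25 → 'z'
  'e' (4) + 13 = 17 → 'r'
  'r' (17) + 13 = 4 → 'e'
  'l' (11) + 13 = 24 → 'y'
  'y' (24) + 13 = 11 → 'l'
Result = "sbezreyl"


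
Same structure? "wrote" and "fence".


Pattern of "wrote": [0, 1, 2, 3, 4]
Pattern of "fence": [0, 1, 2, 3, 1]
Patterns do not match
Same pattern = No


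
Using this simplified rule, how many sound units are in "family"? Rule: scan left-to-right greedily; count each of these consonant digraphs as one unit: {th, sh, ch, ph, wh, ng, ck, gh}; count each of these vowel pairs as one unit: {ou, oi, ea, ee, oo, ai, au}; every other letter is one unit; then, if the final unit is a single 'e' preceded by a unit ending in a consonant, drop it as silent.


Word: "family" (6 letters)
Left-to-right scan:
  [1] 'f' (letter)
  [2] 'a' (letter)
  [3] 'm' (letter)
  [4] 'i' (letter)
  [5] 'l' (letter)
  [6] 'y' (letter)
Units from scan: 6
Sound units = 6 units


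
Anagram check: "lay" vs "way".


Word 1: "lay" → sorted: aly
Word 2: "way" → sorted: awy
Same letters? aly != awy
Anagram = No


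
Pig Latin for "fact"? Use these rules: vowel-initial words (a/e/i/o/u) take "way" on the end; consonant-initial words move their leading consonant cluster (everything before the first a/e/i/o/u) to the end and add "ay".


Word: "fact"
Starts with consonant(s) → move to end, add 'ay'
Consonant cluster: "f"
Pig Latin = "actfay"


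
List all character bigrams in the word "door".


Word: "door" (length 4)
Number of bigrams = 4 - 2 + 1 = 3
  Position 0: "do"
  Position 1: "oo"
  Position 2: "or"
Bigrams = "do", "oo", "or"


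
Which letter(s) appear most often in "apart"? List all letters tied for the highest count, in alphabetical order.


Word: "apart"
Letter counts:
  'a': 2
  'p': 1
  'r': 1
  't': 1
Maximum count = 2
Most frequent = 'a' (2 times each)


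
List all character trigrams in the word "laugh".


Word: "laugh" (length 5)
Number of trigrams = 5 - 3 + 1 = 3
  Position 0: "lau"
  Position 1: "aug"
  Position 2: "ugh"
Trigrams = "lau", "aug", "ugh"


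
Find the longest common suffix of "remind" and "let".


Word 1: "remind"
Word 2: "let"
Comparing from end:
  Pos -1: 'd' != 't' (stop)
LCS = "" (length 0)


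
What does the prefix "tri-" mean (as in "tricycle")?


Prefix: tri-
Example: tricycle = tri- + cycle
Meaning = three


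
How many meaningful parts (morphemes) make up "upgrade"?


Word: "upgrade"
Morphemes: up- + grade
Each morpheme carries meaning
= 2 morphemes


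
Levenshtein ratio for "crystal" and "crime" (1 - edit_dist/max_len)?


Word 1: "crystal" (length 7)
Word 2: "crime" (length 5)
One optimal edit sequence:
  1. keep 'c'
  2. keep 'r'
  3. delete 'y'  (+1)
  4. delete 's'  (+1)
  5. substitute 't' -> 'i'  (+1)
  6. substitute 'a' -> 'm'  (+1)
  7. substitute 'l' -> 'e'  (+1)
Edit distance = 5
Max length = max(7, 5) = 7
Similarity = 1 - 5/7
= 0.2857


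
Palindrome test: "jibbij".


Word: "jibbij"
Reversed: "jibbij"
Forward == Backward? jibbij == jibbij
Palindrome = Yes


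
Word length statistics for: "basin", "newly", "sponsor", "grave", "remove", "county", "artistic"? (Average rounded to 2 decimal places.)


Lengths: "basin"=5, "newly"=5, "sponsor"=7, "grave"=5, "remove"=6, "county"=6, "artistic"=8
Sum = 42, Count = 7
Average = 42/7 = 6.00
= avg=6.00, min=5, max=8


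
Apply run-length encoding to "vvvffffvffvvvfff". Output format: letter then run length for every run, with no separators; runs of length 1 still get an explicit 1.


String: "vvvffffvffvvvfff"
Scanning for consecutive runs:
  'v' x 3
  'f' x 4
  'v' x 1
  'f' x 2
  'v' x 3
  'f' x 3
RLE = "v3f4v1f2v3f3"


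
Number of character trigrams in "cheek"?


Word: "cheek" (length 5)
Number of 3-grams = length - 3 + 1 = 5 - 3 + 1
= 3


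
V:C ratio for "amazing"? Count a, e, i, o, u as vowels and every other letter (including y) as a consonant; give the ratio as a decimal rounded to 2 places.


Word: "amazing"
Vowels (a,e,i,o,u): 3
Consonants: 4
Ratio = 3/4
= 0.75


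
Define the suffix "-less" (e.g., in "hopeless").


Suffix: -less
As in: hopeless -> hope + -less
Meaning = without


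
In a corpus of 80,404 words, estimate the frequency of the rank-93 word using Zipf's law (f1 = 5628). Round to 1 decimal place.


Zipf's law: f(r) = f(1) / r
f(1) = 5628
f(93) = 5628 / 93
= 60.5 occurrences


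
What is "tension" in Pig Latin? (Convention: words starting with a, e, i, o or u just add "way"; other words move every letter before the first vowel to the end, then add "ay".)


Word: "tension"
Starts with consonant(s) → move to end, add 'ay'
Consonant cluster: "t"
Pig Latin = "ensiontay"


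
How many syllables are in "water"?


Word: "water"
Syllable breakdown: wa / ter
Counting: 2 parts
= 2 syllables


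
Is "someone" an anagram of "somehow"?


Word 1: "somehow" → sorted: ehmoosw
Word 2: "someone" → sorted: eemnoos
Same letters? ehmoosw != eemnoos
Anagram = No


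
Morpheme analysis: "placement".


Word: "placement"
Morphemes: place + -ment
Each morpheme carries meaning
= 2 morphemes


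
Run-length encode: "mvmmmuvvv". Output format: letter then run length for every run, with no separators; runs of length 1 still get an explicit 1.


String: "mvmmmuvvv"
Scanning for consecutive runs:
  'm' x 1
  'v' x 1
  'm' x 3
  'u' x 1
  'v' x 3
RLE = "m1v1m3u1v3"


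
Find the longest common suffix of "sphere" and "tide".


Word 1: "sphere"
Word 2: "tide"
Comparing from end:
  Pos -1: 'e' == 'e'
  Pos -2: 'r' != 'd' (stop)
LCS = "e" (length 1)


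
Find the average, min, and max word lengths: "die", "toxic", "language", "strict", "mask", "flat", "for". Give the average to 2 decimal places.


Lengths: "die"=3, "toxic"=5, "language"=8, "strict"=6, "mask"=4, "flat"=4, "for"=3
Sum = 33, Count = 7
Average = 33/7 = 4.71
= avg=4.71, min=3, max=8


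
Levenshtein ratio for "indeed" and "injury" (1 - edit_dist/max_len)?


Word 1: "indeed" (length 6)
Word 2: "injury" (length 6)
One optimal edit sequence:
  1. keep 'i'
  2. keep 'n'
  3. substitute 'd' -> 'j'  (+1)
  4. substitute 'e' -> 'u'  (+1)
  5. substitute 'e' -> 'r'  (+1)
  6. substitute 'd' -> 'y'  (+1)
Edit distance = 4
Max length = max(6, 6) = 6
Similarity = 1 - 4/6
= 0.3333


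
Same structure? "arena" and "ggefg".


Pattern of "arena": [0, 1, 2, 3, 0]
Pattern of "ggefg": [0, 0, 1, 2, 0]
Patterns do not match
Same pattern = No


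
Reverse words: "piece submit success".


Original: "piece submit success"
Words (1..n): piece | submit | success
Reversed (n..1): success | submit | piece
Result = "success submit piece"


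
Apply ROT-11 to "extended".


Word: "extended"
Shift: 11
Each letter → (letter + shift) mod 26:
  'e' (4) + 11 = 15 → 'p'
  'x' (23) + 11 = 8 → 'i'
  't' (19) + 11 = 4 → 'e'
  'e' (4) + 11 = 15 → 'p'
  'n' (13) + 11 = 24 → 'y'
  'd' (3) + 11 = 14 → 'o'
  'e' (4) + 11 = 15 → 'p'
  'd' (3) + 11 = 14 → 'o'
Result = "piepyopo"


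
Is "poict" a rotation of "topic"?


Word: "topic", Candidate: "poict"
Method: check if candidate is substring of word+word
"topictopic" contains "poict"? No
Is rotation = No


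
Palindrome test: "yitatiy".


Word: "yitatiy"
Reversed: "yitatiy"
Forward == Backward? yitatiy == yitatiy
Palindrome = Yes


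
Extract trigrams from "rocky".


Word: "rocky" (length 5)
Number of trigrams = 5 - 3 + 1 = 3
  Position 0: "roc"
  Position 1: "ock"
  Position 2: "cky"
Trigrams = "roc", "ock", "cky"


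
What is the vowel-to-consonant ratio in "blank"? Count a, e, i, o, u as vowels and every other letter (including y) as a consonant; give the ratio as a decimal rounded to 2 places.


Word: "blank"
Vowels (a,e,i,o,u): 1
Consonants: 4
Ratio = 1/4
= 0.25


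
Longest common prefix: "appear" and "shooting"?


Word 1: "appear"
Word 2: "shooting"
Comparing from start:
  Pos 0: 'a' != 's' (stop)
LCP = "" (length 0)


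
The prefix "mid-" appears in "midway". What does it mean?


Prefix: mid-
Example: midway = mid- + way
Meaning = middle


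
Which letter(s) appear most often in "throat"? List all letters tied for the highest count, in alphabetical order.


Word: "throat"
Letter counts:
  'a': 1
  'h': 1
  'o': 1
  'r': 1
  't': 2
Maximum count = 2
Most frequent = 't' (2 times each)


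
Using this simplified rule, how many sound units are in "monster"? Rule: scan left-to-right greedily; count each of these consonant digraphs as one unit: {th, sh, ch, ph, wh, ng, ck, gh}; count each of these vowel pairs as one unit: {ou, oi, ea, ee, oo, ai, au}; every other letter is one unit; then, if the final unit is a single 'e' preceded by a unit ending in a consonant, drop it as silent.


Word: "monster" (7 letters)
Left-to-right scan:
  [1] 'm' (letter)
  [2] 'o' (letter)
  [3] 'n' (letter)
  [4] 's' (letter)
  [5] 't' (letter)
  [6] 'e' (letter)
  [7] 'r' (letter)
Units from scan: 7
Sound units = 7 units


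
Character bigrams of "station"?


Word: "station" (length 7)
Number of bigrams = 7 - 2 + 1 = 6
  Position 0: "st"
  Position 1: "ta"
  Position 2: "at"
  Position 3: "ti"
  Position 4: "io"
  Position 5: "on"
Bigrams = "st", "ta", "at", "ti", "io", "on"


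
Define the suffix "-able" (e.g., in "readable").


Suffix: -able
Example: readable = read + -able
Meaning = capable of


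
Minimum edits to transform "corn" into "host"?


Word 1: "corn" (length 4)
Word 2: "host" (length 4)
One optimal edit sequence (insert/delete/substitute each cost 1):
  1. substitute 'c' -> 'h'  (+1)
  2. keep 'o'
  3. substitute 'r' -> 's'  (+1)
  4. substitute 'n' -> 't'  (+1)
Total edit operations: 3
Edit distance = 3


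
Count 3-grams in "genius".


Word: "genius" (length 6)
Number of 3-grams = length - 3 + 1 = 6 - 3 + 1
= 4


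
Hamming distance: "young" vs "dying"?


Comparing character by character (same length = 5):
  Pos 0: 'y' vs 'd' !=
  Pos 1: 'o' vs 'y' !=
  Pos 2: 'u' vs 'i' !=
  Pos 3: 'n' vs 'n' =
  Pos 4: 'g' vs 'g' =
Hamming distance = 3


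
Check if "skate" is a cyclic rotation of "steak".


Word: "steak", Candidate: "skate"
Method: check if candidate is substring of word+word
"steaksteak" contains "skate"? No
Is rotation = No


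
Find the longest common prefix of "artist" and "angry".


Word 1: "artist"
Word 2: "angry"
Comparing from start:
  Pos 0: 'a' == 'a'
  Pos 1: 'r' != 'n' (stop)
LCP = "a" (length 1)


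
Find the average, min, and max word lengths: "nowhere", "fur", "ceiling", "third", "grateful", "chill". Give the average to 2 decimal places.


Lengths: "nowhere"=7, "fur"=3, "ceiling"=7, "third"=5, "grateful"=8, "chill"=5
Sum = 35, Count = 6
Average = 35/6 = 5.83
= avg=5.83, min=3, max=8


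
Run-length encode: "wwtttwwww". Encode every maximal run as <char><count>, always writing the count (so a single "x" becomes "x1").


String: "wwtttwwww"
Scanning for consecutive runs:
  'w' x 2
  't' x 3
  'w' x 4
RLE = "w2t3w4"


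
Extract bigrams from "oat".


Word: "oat" (length 3)
Number of bigrams = 3 - 2 + 1 = 2
  Position 0: "oa"
  Position 1: "at"
Bigrams = "oa", "at"


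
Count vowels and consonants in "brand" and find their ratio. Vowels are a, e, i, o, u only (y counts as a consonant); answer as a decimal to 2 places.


Word: "brand"
Vowels (a,e,i,o,u): 1
Consonants: 4
Ratio = 1/4
= 0.25


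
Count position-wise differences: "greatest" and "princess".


Comparing character by character (same length = 8):
  Pos 0: 'g' vs 'p' !=
  Pos 1: 'r' vs 'r' =
  Pos 2: 'e' vs 'i' !=
  Pos 3: 'a' vs 'n' !=
  Pos 4: 't' vs 'c' !=
  Pos 5: 'e' vs 'e' =
  Pos 6: 's' vs 's' =
  Pos 7: 't' vs 's' !=
Hamming distance = 5


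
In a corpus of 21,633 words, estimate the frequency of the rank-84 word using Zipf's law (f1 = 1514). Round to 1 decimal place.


Zipf's law: f(r) = f(1) / r
f(1) = 1514
f(84) = 1514 / 84
= 18.0 occurrences


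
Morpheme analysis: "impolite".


Word: "impolite"
Morphemes: im- / polite
Each morpheme carries meaning
= 2 morphemes


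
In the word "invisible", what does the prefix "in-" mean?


Prefix: in-
As in: invisible -> in- + visible
Meaning = not / into


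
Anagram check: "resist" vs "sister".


Word 1: "resist" → sorted: eirsst
Word 2: "sister" → sorted: eirsst
Same letters? eirsst == eirsst
Anagram = Yes


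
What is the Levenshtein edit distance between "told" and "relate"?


Word 1: "told" (length 4)
Word 2: "relate" (length 6)
One optimal edit sequence (insert/delete/substitute each cost 1):
  1. substitute 't' -> 'r'  (+1)
  2. substitute 'o' -> 'e'  (+1)
  3. keep 'l'
  4. insert 'a'  (+1)
  5. insert 't'  (+1)
  6. substitute 'd' -> 'e'  (+1)
Total edit operations: 5
Edit distance = 5


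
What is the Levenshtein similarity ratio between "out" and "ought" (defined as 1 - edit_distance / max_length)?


Word 1: "out" (length 3)
Word 2: "ought" (length 5)
One optimal edit sequence:
  1. keep 'o'
  2. keep 'u'
  3. insert 'g'  (+1)
  4. insert 'h'  (+1)
  5. keep 't'
Edit distance = 2
Max length = max(3, 5) = 5
Similarity = 1 - 2/5
= 0.6000


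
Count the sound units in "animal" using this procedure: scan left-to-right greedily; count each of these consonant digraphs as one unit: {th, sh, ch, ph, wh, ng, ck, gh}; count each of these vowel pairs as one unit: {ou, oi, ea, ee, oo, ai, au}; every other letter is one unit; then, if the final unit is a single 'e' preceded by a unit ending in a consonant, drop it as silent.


Word: "animal" (6 letters)
Left-to-right scan:
  (1) 'a' (letter)
  (2) 'n' (letter)
  (3) 'i' (letter)
  (4) 'm' (letter)
  (5) 'a' (letter)
  (6) 'l' (letter)
Units from scan: 6
Sound units = 6 units


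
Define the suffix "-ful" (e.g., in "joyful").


Suffix: -ful
Example: joyful (joy + -ful)
Meaning = full of


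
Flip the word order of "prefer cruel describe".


Original: "prefer cruel describe"
Words (1..n): prefer | cruel | describe
Reversed (n..1): describe | cruel | prefer
Result = "describe cruel prefer"


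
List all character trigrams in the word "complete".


Word: "complete" (length 8)
Number of trigrams = 8 - 3 + 1 = 6
  Position 0: "com"
  Position 1: "omp"
  Position 2: "mpl"
  Position 3: "ple"
  Position 4: "let"
  Position 5: "ete"
Trigrams = "com", "omp", "mpl", "ple", "let", "ete"


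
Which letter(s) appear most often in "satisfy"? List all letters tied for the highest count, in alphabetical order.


Word: "satisfy"
Letter counts:
  'a': 1
  'f': 1
  'i': 1
  's': 2
  't': 1
  'y': 1
Maximum count = 2
Most frequent = 's' (2 times each)


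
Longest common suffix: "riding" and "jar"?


Word 1: "riding"
Word 2: "jar"
Comparing from end:
  Pos -1: 'g' != 'r' (stop)
LCS = "" (length 0)


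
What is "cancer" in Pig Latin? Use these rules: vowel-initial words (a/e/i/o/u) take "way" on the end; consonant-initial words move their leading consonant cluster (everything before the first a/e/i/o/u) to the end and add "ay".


Word: "cancer"
Starts with consonant(s) → move to end, add 'ay'
Consonant cluster: "c"
Pig Latin = "ancercay"


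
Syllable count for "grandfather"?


Word: "grandfather"
Syllable breakdown: grand / fa / ther
Counting: 3 parts
= 3 syllables


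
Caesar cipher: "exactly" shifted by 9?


Word: "exactly"
Shift: 9
Each letter → (letter + shift) mod 26:
  'e' (4) + 9 = 13 → 'n'
  'x' (23) + 9 = 6 → 'g'
  'a' (0) + 9 = 9 → 'j'
  'c' (2) + 9 = 11 → 'l'
  't' (19) + 9 = 2 → 'c'
  'l' (11) + 9 = 20 → 'u'
  'y' (24) + 9 = 7 → 'h'
Result = "ngjlcuh"


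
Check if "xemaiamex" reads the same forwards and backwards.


Word: "xemaiamex"
Reversed: "xemaiamex"
Forward == Backward? xemaiamex == xemaiamex
Palindrome = Yes


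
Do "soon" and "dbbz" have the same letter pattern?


Pattern of "soon": [0, 1, 1, 2]
Pattern of "dbbz": [0, 1, 1, 2]
Patterns match
Same pattern = Yes


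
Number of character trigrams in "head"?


Word: "head" (length 4)
Number of 3-grams = length - 3 + 1 = 4 - 3 + 1
= 2


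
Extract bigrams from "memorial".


Word: "memorial" (length 8)
Number of bigrams = 8 - 2 + 1 = 7
  Position 0: "me"
  Position 1: "em"
  Position 2: "mo"
  Position 3: "or"
  Position 4: "ri"
  Position 5: "ia"
  Position 6: "al"
Bigrams = "me", "em", "mo", "or", "ri", "ia", "al"


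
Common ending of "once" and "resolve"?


Word 1: "once"
Word 2: "resolve"
Comparing from end:
  Pos -1: 'e' == 'e'
  Pos -2: 'c' != 'v' (stop)
LCS = "e" (length 1)


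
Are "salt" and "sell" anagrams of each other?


Word 1: "salt" → sorted: alst
Word 2: "sell" → sorted: ells
Same letters? alst != ells
Anagram = No


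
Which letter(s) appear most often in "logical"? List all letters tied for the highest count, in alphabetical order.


Word: "logical"
Letter counts:
  'a': 1
  'c': 1
  'g': 1
  'i': 1
  'l': 2
  'o': 1
Maximum count = 2
Most frequent = 'l' (2 times each)


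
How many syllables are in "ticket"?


Word: "ticket"
Syllable breakdown: tick-et
Counting: 2 parts
= 2 syllables


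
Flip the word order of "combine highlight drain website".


Original: "combine highlight drain website"
Words (1..n): combine | highlight | drain | website
Reversed (n..1): website | drain | highlight | combine
Result = "website drain highlight combine"


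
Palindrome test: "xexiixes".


Word: "xexiixes"
Reversed: "sexiixex"
Forward == Backward? xexiixes != sexiixex
Palindrome = No


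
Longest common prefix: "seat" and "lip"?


Word 1: "seat"
Word 2: "lip"
Comparing from start:
  Pos 0: 's' != 'l' (stop)
LCP = "" (length 0)


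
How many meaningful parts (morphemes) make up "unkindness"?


Word: "unkindness"
Morphemes: un- | kind | -ness
Each morpheme carries meaning
= 3 morphemes


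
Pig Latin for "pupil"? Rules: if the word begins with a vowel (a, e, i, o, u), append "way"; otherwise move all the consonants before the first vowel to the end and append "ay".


Word: "pupil"
Starts with consonant(s) → move to end, add 'ay'
Consonant cluster: "p"
Pig Latin = "upilpay"


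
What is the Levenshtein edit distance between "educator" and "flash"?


Word 1: "educator" (length 8)
Word 2: "flash" (length 5)
One optimal edit sequence (insert/delete/substitute each cost 1):
  1. delete 'e'  (+1)
  2. delete 'd'  (+1)
  3. substitute 'u' -> 'f'  (+1)
  4. substitute 'c' -> 'l'  (+1)
  5. keep 'a'
  6. delete 't'  (+1)
  7. substitute 'o' -> 's'  (+1)
  8. substitute 'r' -> 'h'  (+1)
Total edit operations: 7
Edit distance = 7


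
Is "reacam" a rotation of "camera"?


Word: "camera", Candidate: "reacam"
Method: check if candidate is substring of word+word
"cameracamera" contains "reacam"? No
Is rotation = No


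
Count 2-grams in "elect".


Word: "elect" (length 5)
Number of 2-grams = length - 2 + 1 = 5 - 2 + 1
= 4


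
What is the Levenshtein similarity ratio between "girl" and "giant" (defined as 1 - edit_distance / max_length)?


Word 1: "girl" (length 4)
Word 2: "giant" (length 5)
One optimal edit sequence:
  1. keep 'g'
  2. keep 'i'
  3. insert 'a'  (+1)
  4. substitute 'r' -> 'n'  (+1)
  5. substitute 'l' -> 't'  (+1)
Edit distance = 3
Max length = max(4, 5) = 5
Similarity = 1 - 3/5
= 0.4000


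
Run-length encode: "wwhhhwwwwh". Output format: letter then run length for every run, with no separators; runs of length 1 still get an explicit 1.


String: "wwhhhwwwwh"
Scanning for consecutive runs:
  'w' x 2
  'h' x 3
  'w' x 4
  'h' x 1
RLE = "w2h3w4h1"


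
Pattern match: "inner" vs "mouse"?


Pattern of "inner": [0, 1, 1, 2, 3]
Pattern of "mouse": [0, 1, 2, 3, 4]
Patterns do not match
Same pattern = No


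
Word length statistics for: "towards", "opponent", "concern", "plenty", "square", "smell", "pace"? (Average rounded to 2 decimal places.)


Lengths: "towards"=7, "opponent"=8, "concern"=7, "plenty"=6, "square"=6, "smell"=5, "pace"=4
Sum = 43, Count = 7
Average = 43/7 = 6.14
= avg=6.14, min=4, max=8


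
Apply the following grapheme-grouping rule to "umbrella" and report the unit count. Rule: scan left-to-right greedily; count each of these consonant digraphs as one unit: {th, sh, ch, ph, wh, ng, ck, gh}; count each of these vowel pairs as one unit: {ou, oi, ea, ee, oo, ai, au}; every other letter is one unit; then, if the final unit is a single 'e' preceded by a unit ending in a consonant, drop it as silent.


Word: "umbrella" (8 letters)
Left-to-right scan:
  [1] 'u' (letter)
  [2] 'm' (letter)
  [3] 'b' (letter)
  [4] 'r' (letter)
  [5] 'e' (letter)
  [6] 'l' (letter)
  [7] 'l' (letter)
  [8] 'a' (letter)
Units from scan: 8
Sound units = 8 units


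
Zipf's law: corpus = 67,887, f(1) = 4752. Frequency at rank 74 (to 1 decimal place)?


Zipf's law: f(r) = f(1) / r
f(1) = 4752
f(74) = 4752 / 74
= 64.2 occurrences


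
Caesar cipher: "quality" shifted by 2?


Word: "quality"
Shift: 2
Each letter → (letter + shift) mod 26:
  'q' (16) + 2 = 18 → 's'
  'u' (20) + 2 = 22 → 'w'
  'a' (0) + 2 = 2 → 'c'
  'l' (11) + 2 = 13 → 'n'
  'i' (8) + 2 = 10 → 'k'
  't' (19) + 2 = 21 → 'v'
  'y' (24) + 2 = 0 → 'a'
Result = "swcnkva"


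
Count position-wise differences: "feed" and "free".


Comparing character by character (same length = 4):
  Pos 0: 'f' vs 'f' =
  Pos 1: 'e' vs 'r' !=
  Pos 2: 'e' vs 'e' =
  Pos 3: 'd' vs 'e' !=
Hamming distance = 2


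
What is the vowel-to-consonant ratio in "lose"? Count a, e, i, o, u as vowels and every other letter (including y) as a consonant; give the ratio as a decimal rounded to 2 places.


Word: "lose"
Vowels (a,e,i,o,u): 2
Consonants: 2
Ratio = 2/2
= 1.00


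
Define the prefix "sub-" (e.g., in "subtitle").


Prefix: sub-
As in: subtitle -> sub- + title
Meaning = under / below


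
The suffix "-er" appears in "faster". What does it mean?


Suffix: -er
Example: faster = fast + -er
Meaning = one who / more


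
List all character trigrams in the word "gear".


Word: "gear" (length 4)
Number of trigrams = 4 - 3 + 1 = 2
  Position 0: "gea"
  Position 1: "ear"
Trigrams = "gea", "ear"


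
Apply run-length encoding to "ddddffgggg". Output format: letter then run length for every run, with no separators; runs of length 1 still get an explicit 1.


String: "ddddffgggg"
Scanning for consecutive runs:
  'd' x 4
  'f' x 2
  'g' x 4
RLE = "d4f2g4"


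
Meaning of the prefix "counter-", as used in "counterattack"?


Prefix: counter-
Example: counterattack (counter- + attack)
Meaning = against / opposite


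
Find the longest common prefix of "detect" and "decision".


Word 1: "detect"
Word 2: "decision"
Comparing from start:
  Pos 0: 'd' == 'd'
  Pos 1: 'e' == 'e'
  Pos 2: 't' != 'c' (stop)
LCP = "de" (length 2)


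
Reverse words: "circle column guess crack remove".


Original: "circle column guess crack remove"
Words (1..n): circle | column | guess | crack | remove
Reversed (n..1): remove | crack | guess | column | circle
Result = "remove crack guess column circle"


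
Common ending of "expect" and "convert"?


Word 1: "expect"
Word 2: "convert"
Comparing from end:
  Pos -1: 't' == 't'
  Pos -2: 'c' != 'r' (stop)
LCS = "t" (length 1)


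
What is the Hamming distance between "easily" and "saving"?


Comparing character by character (same length = 6):
  Pos 0: 'e' vs 's' !=
  Pos 1: 'a' vs 'a' =
  Pos 2: 's' vs 'v' !=
  Pos 3: 'i' vs 'i' =
  Pos 4: 'l' vs 'n' !=
  Pos 5: 'y' vs 'g' !=
Hamming distance = 4


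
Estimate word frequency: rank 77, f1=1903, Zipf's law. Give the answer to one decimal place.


Zipf's law: f(r) = f(1) / r
f(1) = 1903
f(77) = 1903 / 77
= 24.7 occurrences


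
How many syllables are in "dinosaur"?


Word: "dinosaur"
Syllable breakdown: di | no | saur
Counting: 3 parts
= 3 syllables


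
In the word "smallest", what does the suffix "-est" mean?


Suffix: -est
As in: smallest -> small + -est
Meaning = most


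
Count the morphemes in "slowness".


Word: "slowness"
Morphemes: slow / -ness
Each morpheme carries meaning
= 2 morphemes


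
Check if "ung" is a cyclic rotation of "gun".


Word: "gun", Candidate: "ung"
Method: check if candidate is substring of word+word
"gungun" contains "ung"? Yes
Is rotation = Yes


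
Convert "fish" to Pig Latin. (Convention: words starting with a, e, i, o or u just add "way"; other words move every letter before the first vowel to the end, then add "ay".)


Word: "fish"
Starts with consonant(s) → move to end, add 'ay'
Consonant cluster: "f"
Pig Latin = "ishfay"


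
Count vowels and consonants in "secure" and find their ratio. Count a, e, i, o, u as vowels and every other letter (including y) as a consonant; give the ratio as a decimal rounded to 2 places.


Word: "secure"
Vowels (a,e,i,o,u): 3
Consonants: 3
Ratio = 3/3
= 1.00


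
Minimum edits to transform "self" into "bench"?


Word 1: "self" (length 4)
Word 2: "bench" (length 5)
One optimal edit sequence (insert/delete/substitute each cost 1):
  1. substitute 's' -> 'b'  (+1)
  2. keep 'e'
  3. insert 'n'  (+1)
  4. substitute 'l' -> 'c'  (+1)
  5. substitute 'f' -> 'h'  (+1)
Total edit operations: 4
Edit distance = 4


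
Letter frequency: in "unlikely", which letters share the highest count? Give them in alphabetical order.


Word: "unlikely"
Letter counts:
  'e': 1
  'i': 1
  'k': 1
  'l': 2
  'n': 1
  'u': 1
  'y': 1
Maximum count = 2
Most frequent = 'l' (2 times each)


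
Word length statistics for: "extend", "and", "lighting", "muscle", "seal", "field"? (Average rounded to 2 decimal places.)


Lengths: "extend"=6, "and"=3, "lighting"=8, "muscle"=6, "seal"=4, "field"=5
Sum = 32, Count = 6
Average = 32/6 = 5.33
= avg=5.33, min=3, max=8


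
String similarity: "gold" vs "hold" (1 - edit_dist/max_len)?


Word 1: "gold" (length 4)
Word 2: "hold" (length 4)
One optimal edit sequence:
  1. substitute 'g' -> 'h'  (+1)
  2. keep 'o'
  3. keep 'l'
  4. keep 'd'
Edit distance = 1
Max length = max(4, 4) = 4
Similarity = 1 - 1/4
= 0.7500


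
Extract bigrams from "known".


Word: "known" (length 5)
Number of bigrams = 5 - 2 + 1 = 4
  Position 0: "kn"
  Position 1: "no"
  Position 2: "ow"
  Position 3: "wn"
Bigrams = "kn", "no", "ow", "wn"


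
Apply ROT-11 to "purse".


Word: "purse"
Shift: 11
Each letter → (letter + shift) mod 26:
  'p' (15) + 11 = 0 → 'a'
  'u' (20) + 11 = 5 → 'f'
  'r' (17) + 11 = 2 → 'c'
  's' (18) + 11 = 3 → 'd'
  'e' (4) + 11 = 15 → 'p'
Result = "afcdp"


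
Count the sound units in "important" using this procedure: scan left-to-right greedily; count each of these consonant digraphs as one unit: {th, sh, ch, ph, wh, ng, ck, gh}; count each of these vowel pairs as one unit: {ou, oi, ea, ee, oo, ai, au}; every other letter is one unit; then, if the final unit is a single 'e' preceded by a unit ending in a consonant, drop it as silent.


Word: "important" (9 letters)
Left-to-right scan:
  1. 'i' (letter)
  2. 'm' (letter)
  3. 'p' (letter)
  4. 'o' (letter)
  5. 'r' (letter)
  6. 't' (letter)
  7. 'a' (letter)
  8. 'n' (letter)
  9. 't' (letter)
Units from scan: 9
Sound units = 9 units


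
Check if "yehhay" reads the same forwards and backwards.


Word: "yehhay"
Reversed: "yahhey"
Forward == Backward? yehhay != yahhey
Palindrome = No


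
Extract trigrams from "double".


Word: "double" (length 6)
Number of trigrams = 6 - 3 + 1 = 4
  Position 0: "dou"
  Position 1: "oub"
  Position 2: "ubl"
  Position 3: "ble"
Trigrams = "dou", "oub", "ubl", "ble"


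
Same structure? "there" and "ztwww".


Pattern of "there": [0, 1, 2, 3, 2]
Pattern of "ztwww": [0, 1, 2, 2, 2]
Patterns do not match
Same pattern = No


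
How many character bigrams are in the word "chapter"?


Word: "chapter" (length 7)
Number of 2-grams = length - 2 + 1 = 7 - 2 + 1
= 6


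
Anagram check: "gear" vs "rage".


Word 1: "gear" → sorted: aegr
Word 2: "rage" → sorted: aegr
Same letters? aegr == aegr
Anagram = Yes


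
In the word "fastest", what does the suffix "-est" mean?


Suffix: -est
Example: fastest = fast + -est
Meaning = most


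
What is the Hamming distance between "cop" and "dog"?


Comparing character by character (same length = 3):
  Pos 0: 'c' vs 'd' !=
  Pos 1: 'o' vs 'o' =
  Pos 2: 'p' vs 'g' !=
Hamming distance = 2


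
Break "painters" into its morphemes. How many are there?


Word: "painters"
Morphemes: paint | -er | -s
Each morpheme carries meaning
= 3 morphemes


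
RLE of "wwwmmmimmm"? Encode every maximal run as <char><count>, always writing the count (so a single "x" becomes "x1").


String: "wwwmmmimmm"
Scanning for consecutive runs:
  'w' x 3
  'm' x 3
  'i' x 1
  'm' x 3
RLE = "w3m3i1m3"


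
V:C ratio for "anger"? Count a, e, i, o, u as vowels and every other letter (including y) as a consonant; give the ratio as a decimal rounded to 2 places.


Word: "anger"
Vowels (a,e,i,o,u): 2
Consonants: 3
Ratio = 2/3
= 0.67


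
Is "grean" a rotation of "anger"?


Word: "anger", Candidate: "grean"
Method: check if candidate is substring of word+word
"angeranger" contains "grean"? No
Is rotation = No


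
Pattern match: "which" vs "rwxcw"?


Pattern of "which": [0, 1, 2, 3, 1]
Pattern of "rwxcw": [0, 1, 2, 3, 1]
Patterns match
Same pattern = Yes


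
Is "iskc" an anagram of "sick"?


Word 1: "sick" → sorted: ciks
Word 2: "iskc" → sorted: ciks
Same letters? ciks == ciks
Anagram = Yes


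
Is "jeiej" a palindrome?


Word: "jeiej"
Reversed: "jeiej"
Forward == Backward? jeiej == jeiej
Palindrome = Yes


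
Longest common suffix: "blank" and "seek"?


Word 1: "blank"
Word 2: "seek"
Comparing from end:
  Pos -1: 'k' == 'k'
  Pos -2: 'n' != 'e' (stop)
LCS = "k" (length 1)


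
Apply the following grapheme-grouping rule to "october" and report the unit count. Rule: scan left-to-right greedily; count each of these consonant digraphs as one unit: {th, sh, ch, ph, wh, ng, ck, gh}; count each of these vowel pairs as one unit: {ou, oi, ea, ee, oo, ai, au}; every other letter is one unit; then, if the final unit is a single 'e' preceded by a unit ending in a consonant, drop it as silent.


Word: "october" (7 letters)
Left-to-right scan:
  1. 'o' (letter)
  2. 'c' (letter)
  3. 't' (letter)
  4. 'o' (letter)
  5. 'b' (letter)
  6. 'e' (letter)
  7. 'r' (letter)
Units from scan: 7
Sound units = 7 units


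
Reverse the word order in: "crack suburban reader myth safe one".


Original: "crack suburban reader myth safe one"
Words (1..n): crack | suburban | reader | myth | safe | one
Reversed (n..1): one | safe | myth | reader | suburban | crack
Result = "one safe myth reader suburban crack"


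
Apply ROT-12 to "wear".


Word: "wear"
Shift: 12
Each letter → (letter + shift) mod 26:
  'w' (22) + 12 = 8 → 'i'
  'e' (4) + 12 = 16 → 'q'
  'a' (0) + 12 = 12 → 'm'
  'r' (17) + 12 = 3 → 'd'
Result = "iqmd"


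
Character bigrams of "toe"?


Word: "toe" (length 3)
Number of bigrams = 3 - 2 + 1 = 2
  Position 0: "to"
  Position 1: "oe"
Bigrams = "to", "oe"


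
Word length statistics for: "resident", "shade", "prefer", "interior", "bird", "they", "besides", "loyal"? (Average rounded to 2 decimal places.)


Lengths: "resident"=8, "shade"=5, "prefer"=6, "interior"=8, "bird"=4, "they"=4, "besides"=7, "loyal"=5
Sum = 47, Count = 8
Average = 47/8 = 5.88
= avg=5.88, min=4, max=8


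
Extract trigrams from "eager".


Word: "eager" (length 5)
Number of trigrams = 5 - 3 + 1 = 3
  Position 0: "eag"
  Position 1: "age"
  Position 2: "ger"
Trigrams = "eag", "age", "ger"


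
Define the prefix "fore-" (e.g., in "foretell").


Prefix: fore-
Example: foretell (fore- + tell)
Meaning = before


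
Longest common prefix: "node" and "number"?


Word 1: "node"
Word 2: "number"
Comparing from start:
  Pos 0: 'n' == 'n'
  Pos 1: 'o' != 'u' (stop)
LCP = "n" (length 1)


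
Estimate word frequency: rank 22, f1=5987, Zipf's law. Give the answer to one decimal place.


Zipf's law: f(r) = f(1) / r
f(1) = 5987
f(22) = 5987 / 22
= 272.1 occurrences


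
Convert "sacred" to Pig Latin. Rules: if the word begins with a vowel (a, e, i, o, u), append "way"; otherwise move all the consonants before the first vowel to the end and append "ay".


Word: "sacred"
Starts with consonant(s) → move to end, add 'ay'
Consonant cluster: "s"
Pig Latin = "acredsay"


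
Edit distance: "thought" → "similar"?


Word 1: "thought" (length 7)
Word 2: "similar" (length 7)
One optimal edit sequence (insert/delete/substitute each cost 1):
  1. substitute 't' -> 's'  (+1)
  2. substitute 'h' -> 'i'  (+1)
  3. substitute 'o' -> 'm'  (+1)
  4. substitute 'u' -> 'i'  (+1)
  5. substitute 'g' -> 'l'  (+1)
  6. substitute 'h' -> 'a'  (+1)
  7. substitute 't' -> 'r'  (+1)
Total edit operations: 7
Edit distance = 7


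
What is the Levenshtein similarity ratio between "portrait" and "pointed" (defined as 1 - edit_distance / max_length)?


Word 1: "portrait" (length 8)
Word 2: "pointed" (length 7)
One optimal edit sequence:
  1. keep 'p'
  2. keep 'o'
  3. delete 'r'  (+1)
  4. substitute 't' -> 'i'  (+1)
  5. substitute 'r' -> 'n'  (+1)
  6. substitute 'a' -> 't'  (+1)
  7. substitute 'i' -> 'e'  (+1)
  8. substitute 't' -> 'd'  (+1)
Edit distance = 6
Max length = max(8, 7) = 8
Similarity = 1 - 6/8
= 0.2500


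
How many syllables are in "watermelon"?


Word: "watermelon"
Syllable breakdown: wa / ter / mel / on
Counting: 4 parts
= 4 syllables


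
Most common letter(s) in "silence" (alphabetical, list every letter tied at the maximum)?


Word: "silence"
Letter counts:
  'c': 1
  'e': 2
  'i': 1
  'l': 1
  'n': 1
  's': 1
Maximum count = 2
Most frequent = 'e' (2 times each)


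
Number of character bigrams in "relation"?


Word: "relation" (length 8)
Number of 2-grams = length - 2 + 1 = 8 - 2 + 1
= 7


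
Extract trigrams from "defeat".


Word: "defeat" (length 6)
Number of trigrams = 6 - 3 + 1 = 4
  Position 0: "def"
  Position 1: "efe"
  Position 2: "fea"
  Position 3: "eat"
Trigrams = "def", "efe", "fea", "eat"


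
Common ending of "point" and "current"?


Word 1: "point"
Word 2: "current"
Comparing from end:
  Pos -1: 't' == 't'
  Pos -2: 'n' == 'n'
  Pos -3: 'i' != 'e' (stop)
LCS = "nt" (length 2)


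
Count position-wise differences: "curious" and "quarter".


Comparing character by character (same length = 7):
  Pos 0: 'c' vs 'q' !=
  Pos 1: 'u' vs 'u' =
  Pos 2: 'r' vs 'a' !=
  Pos 3: 'i' vs 'r' !=
  Pos 4: 'o' vs 't' !=
  Pos 5: 'u' vs 'e' !=
  Pos 6: 's' vs 'r' !=
Hamming distance = 6


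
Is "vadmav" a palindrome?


Word: "vadmav"
Reversed: "vamdav"
Forward == Backward? vadmav != vamdav
Palindrome = No


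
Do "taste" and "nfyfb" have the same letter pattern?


Pattern of "taste": [0, 1, 2, 0, 3]
Pattern of "nfyfb": [0, 1, 2, 1, 3]
Patterns do not match
Same pattern = No


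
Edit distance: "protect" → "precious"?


Word 1: "protect" (length 7)
Word 2: "precious" (length 8)
One optimal edit sequence (insert/delete/substitute each cost 1):
  1. keep 'p'
  2. keep 'r'
  3. insert 'e'  (+1)
  4. substitute 'o' -> 'c'  (+1)
  5. substitute 't' -> 'i'  (+1)
  6. substitute 'e' -> 'o'  (+1)
  7. substitute 'c' -> 'u'  (+1)
  8. substitute 't' -> 's'  (+1)
Total edit operations: 6
Edit distance = 6


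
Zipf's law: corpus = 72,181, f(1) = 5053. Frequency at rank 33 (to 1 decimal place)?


Zipf's law: f(r) = f(1) / r
f(1) = 5053
f(33) = 5053 / 33
= 153.1 occurrences


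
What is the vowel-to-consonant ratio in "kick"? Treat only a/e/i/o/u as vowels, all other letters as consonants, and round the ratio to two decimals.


Word: "kick"
Vowels (a,e,i,o,u): 1
Consonants: 3
Ratio = 1/3
= 0.33


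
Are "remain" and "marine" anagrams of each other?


Word 1: "remain" → sorted: aeimnr
Word 2: "marine" → sorted: aeimnr
Same letters? aeimnr == aeimnr
Anagram = Yes


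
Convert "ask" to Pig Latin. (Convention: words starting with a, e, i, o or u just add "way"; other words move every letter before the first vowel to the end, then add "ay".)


Word: "ask"
Starts with vowel → add 'way'
Pig Latin = "askway"


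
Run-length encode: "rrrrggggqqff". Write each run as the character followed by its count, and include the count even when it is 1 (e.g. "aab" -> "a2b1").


String: "rrrrggggqqff"
Scanning for consecutive runs:
  'r' x 4
  'g' x 4
  'q' x 2
  'f' x 2
RLE = "r4g4q2f2"


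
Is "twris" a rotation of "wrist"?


Word: "wrist", Candidate: "twris"
Method: check if candidate is substring of word+word
"wristwrist" contains "twris"? Yes
Is rotation = Yes


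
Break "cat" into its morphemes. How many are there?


Word: "cat"
Morphemes: cat
Each morpheme carries meaning
= 1 morpheme


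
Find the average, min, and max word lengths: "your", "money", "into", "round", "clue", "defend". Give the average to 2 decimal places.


Lengths: "your"=4, "money"=5, "into"=4, "round"=5, "clue"=4, "defend"=6
Sum = 28, Count = 6
Average = 28/6 = 4.67
= avg=4.67, min=4, max=6


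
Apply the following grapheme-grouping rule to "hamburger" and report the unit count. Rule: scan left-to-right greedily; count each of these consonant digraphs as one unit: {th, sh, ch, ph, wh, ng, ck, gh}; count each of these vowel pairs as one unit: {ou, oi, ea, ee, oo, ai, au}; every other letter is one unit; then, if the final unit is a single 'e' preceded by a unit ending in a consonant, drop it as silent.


Word: "hamburger" (9 letters)
Left-to-right scan:
  (1) 'h' (letter)
  (2) 'a' (letter)
  (3) 'm' (letter)
  (4) 'b' (letter)
  (5) 'u' (letter)
  (6) 'r' (letter)
  (7) 'g' (letter)
  (8) 'e' (letter)
  (9) 'r' (letter)
Units from scan: 9
Sound units = 9 units


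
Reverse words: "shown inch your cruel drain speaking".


Original: "shown inch your cruel drain speaking"
Words (1..n): shown | inch | your | cruel | drain | speaking
Reversed (n..1): speaking | drain | cruel | your | inch | shown
Result = "speaking drain cruel your inch shown"


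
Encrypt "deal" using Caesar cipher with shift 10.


Word: "deal"
Shift: 10
Each letter → (letter + shift) mod 26:
  'd' (3) + 10 = 13 → 'n'
  'e' (4) + 10 = 14 → 'o'
  'a' (0) + 10 = 10 → 'k'
  'l' (11) + 10 = 21 → 'v'
Result = "nokv"


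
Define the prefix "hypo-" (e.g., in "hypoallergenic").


Prefix: hypo-
As in: hypoallergenic -> hypo- + allergenic
Meaning = under / below normal


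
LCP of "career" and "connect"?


Word 1: "career"
Word 2: "connect"
Comparing from start:
  Pos 0: 'c' == 'c'
  Pos 1: 'a' != 'o' (stop)
LCP = "c" (length 1)


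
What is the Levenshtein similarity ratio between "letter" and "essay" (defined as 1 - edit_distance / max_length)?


Word 1: "letter" (length 6)
Word 2: "essay" (length 5)
One optimal edit sequence:
  1. delete 'l'  (+1)
  2. keep 'e'
  3. substitute 't' -> 's'  (+1)
  4. substitute 't' -> 's'  (+1)
  5. substitute 'e' -> 'a'  (+1)
  6. substitute 'r' -> 'y'  (+1)
Edit distance = 5
Max length = max(6, 5) = 6
Similarity = 1 - 5/6
= 0.1667
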